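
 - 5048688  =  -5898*856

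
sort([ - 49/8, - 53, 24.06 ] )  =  [ - 53,  -  49/8, 24.06 ] 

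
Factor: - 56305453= - 37^1* 1521769^1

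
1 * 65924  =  65924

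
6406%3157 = 92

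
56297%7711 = 2320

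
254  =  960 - 706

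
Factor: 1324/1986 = 2^1 * 3^ (-1) = 2/3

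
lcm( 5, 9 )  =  45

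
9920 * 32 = 317440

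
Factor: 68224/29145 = 2^7*3^(-1) * 5^( - 1)*13^1*29^ (- 1)* 41^1 * 67^( - 1 )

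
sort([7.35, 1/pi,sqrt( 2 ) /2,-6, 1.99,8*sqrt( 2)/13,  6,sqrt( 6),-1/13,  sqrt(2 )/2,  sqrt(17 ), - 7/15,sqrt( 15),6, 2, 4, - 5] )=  [ - 6,-5, - 7/15,-1/13,1/pi,  sqrt(2 )/2, sqrt(2 )/2  ,  8*sqrt(2 )/13,1.99, 2, sqrt (6 ), sqrt( 15), 4, sqrt( 17 ),6,  6 , 7.35 ]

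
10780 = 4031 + 6749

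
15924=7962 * 2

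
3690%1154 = 228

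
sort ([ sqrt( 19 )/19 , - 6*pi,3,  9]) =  [ - 6*pi,sqrt( 19)/19,  3 , 9]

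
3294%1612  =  70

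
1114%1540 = 1114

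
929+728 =1657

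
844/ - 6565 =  - 844/6565= - 0.13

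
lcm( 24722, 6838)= 321386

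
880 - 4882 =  - 4002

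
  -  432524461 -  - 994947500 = 562423039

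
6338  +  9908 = 16246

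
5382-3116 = 2266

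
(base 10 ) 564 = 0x234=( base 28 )k4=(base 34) GK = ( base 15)279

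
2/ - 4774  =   - 1/2387 = -0.00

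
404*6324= 2554896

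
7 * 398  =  2786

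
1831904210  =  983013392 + 848890818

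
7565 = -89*( - 85 ) 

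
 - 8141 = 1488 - 9629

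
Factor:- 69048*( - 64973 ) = 2^3*3^2* 7^1 * 43^1*137^1*1511^1 = 4486255704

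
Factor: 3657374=2^1  *  7^1*261241^1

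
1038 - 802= 236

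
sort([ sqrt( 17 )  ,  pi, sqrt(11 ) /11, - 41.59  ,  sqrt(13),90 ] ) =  [  -  41.59,sqrt( 11 ) /11,pi,  sqrt(13 ) , sqrt(17) , 90 ]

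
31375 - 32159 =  - 784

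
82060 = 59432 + 22628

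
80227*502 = 40273954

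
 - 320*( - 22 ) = 7040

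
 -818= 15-833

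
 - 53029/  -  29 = 1828 + 17/29 = 1828.59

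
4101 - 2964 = 1137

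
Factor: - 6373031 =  - 7^1*71^1  *  12823^1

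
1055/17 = 1055/17   =  62.06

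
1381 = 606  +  775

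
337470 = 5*67494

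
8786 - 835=7951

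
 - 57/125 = -1+68/125 = -0.46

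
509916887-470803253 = 39113634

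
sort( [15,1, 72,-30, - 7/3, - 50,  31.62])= [ - 50,-30,-7/3,1 , 15, 31.62, 72 ] 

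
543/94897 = 543/94897  =  0.01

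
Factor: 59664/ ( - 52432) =  -  33/29=-3^1 *11^1*29^(- 1) 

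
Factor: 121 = 11^2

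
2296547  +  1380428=3676975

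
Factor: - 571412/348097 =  - 2^2*23^1 * 6211^1*348097^( - 1) 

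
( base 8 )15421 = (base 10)6929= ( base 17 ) 16GA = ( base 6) 52025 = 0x1b11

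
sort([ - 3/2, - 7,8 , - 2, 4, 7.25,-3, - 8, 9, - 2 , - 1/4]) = [ - 8  , - 7, -3,-2, - 2, - 3/2,  -  1/4,4, 7.25, 8 , 9] 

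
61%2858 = 61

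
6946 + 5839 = 12785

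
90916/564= 161+28/141   =  161.20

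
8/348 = 2/87 = 0.02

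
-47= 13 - 60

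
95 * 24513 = 2328735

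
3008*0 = 0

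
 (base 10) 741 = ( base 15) 346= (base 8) 1345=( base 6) 3233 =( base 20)1h1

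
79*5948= 469892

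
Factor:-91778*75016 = -2^4*109^1*421^1*9377^1 = - 6884818448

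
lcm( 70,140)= 140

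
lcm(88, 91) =8008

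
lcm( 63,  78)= 1638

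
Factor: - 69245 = -5^1*11^1 * 1259^1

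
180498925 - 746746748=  - 566247823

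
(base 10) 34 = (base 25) 19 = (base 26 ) 18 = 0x22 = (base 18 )1G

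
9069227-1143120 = 7926107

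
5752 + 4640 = 10392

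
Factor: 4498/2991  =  2^1*3^( - 1) * 13^1 *173^1*997^( - 1)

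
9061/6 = 9061/6 = 1510.17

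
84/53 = 84/53 = 1.58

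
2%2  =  0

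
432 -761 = -329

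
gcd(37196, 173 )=1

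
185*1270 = 234950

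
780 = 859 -79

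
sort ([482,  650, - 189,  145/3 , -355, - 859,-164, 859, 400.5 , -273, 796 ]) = [ - 859, - 355, - 273,  -  189, - 164 , 145/3, 400.5 , 482, 650,796, 859]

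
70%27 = 16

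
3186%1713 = 1473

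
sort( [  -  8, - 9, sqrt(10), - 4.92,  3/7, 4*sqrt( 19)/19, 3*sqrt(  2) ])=[ - 9, - 8, - 4.92, 3/7, 4*sqrt( 19)/19,sqrt(10),3*sqrt(2 )]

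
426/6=71 = 71.00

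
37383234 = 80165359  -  42782125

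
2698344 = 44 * 61326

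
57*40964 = 2334948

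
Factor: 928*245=2^5*5^1*7^2 * 29^1 = 227360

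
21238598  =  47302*449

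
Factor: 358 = 2^1*179^1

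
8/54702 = 4/27351 = 0.00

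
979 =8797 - 7818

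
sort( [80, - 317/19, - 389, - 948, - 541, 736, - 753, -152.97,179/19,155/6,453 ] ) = [ - 948,-753, - 541,-389,- 152.97,  -  317/19,179/19,155/6,80,453,736 ] 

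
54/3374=27/1687 = 0.02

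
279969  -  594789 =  - 314820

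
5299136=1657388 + 3641748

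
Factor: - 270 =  - 2^1*3^3*5^1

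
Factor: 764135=5^1*67^1*2281^1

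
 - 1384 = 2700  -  4084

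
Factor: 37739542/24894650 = 18869771/12447325 = 5^( - 2)*11^( - 1 )*107^1  *45263^(  -  1)*176353^1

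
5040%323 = 195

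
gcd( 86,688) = 86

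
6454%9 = 1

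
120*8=960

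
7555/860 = 8 + 135/172 = 8.78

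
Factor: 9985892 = 2^2*7^1*379^1*941^1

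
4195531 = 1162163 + 3033368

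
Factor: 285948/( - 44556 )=-3^1*13^2*79^( - 1) = - 507/79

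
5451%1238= 499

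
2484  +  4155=6639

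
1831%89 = 51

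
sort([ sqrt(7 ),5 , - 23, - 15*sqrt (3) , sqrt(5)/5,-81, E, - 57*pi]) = [ - 57*pi, - 81, - 15*sqrt (3),-23, sqrt ( 5)/5, sqrt (7), E,5]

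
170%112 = 58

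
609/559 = 1  +  50/559 = 1.09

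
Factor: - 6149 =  - 11^1*13^1 * 43^1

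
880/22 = 40 = 40.00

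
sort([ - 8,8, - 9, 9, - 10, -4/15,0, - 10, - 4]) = [ - 10 , - 10,-9, - 8, - 4, - 4/15,0,8, 9 ]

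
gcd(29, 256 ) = 1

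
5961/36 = 165  +  7/12=165.58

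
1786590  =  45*39702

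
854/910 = 61/65 = 0.94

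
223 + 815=1038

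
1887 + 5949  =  7836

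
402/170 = 2 + 31/85 = 2.36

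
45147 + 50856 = 96003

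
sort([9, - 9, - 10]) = [ - 10, - 9, 9]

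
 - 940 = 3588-4528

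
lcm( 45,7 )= 315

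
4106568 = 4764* 862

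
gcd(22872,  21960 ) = 24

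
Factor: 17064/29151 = 24/41 = 2^3  *3^1 *41^( - 1) 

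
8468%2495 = 983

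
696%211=63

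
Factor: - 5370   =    -  2^1 * 3^1* 5^1*179^1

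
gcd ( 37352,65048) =8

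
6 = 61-55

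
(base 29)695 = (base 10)5312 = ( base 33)4SW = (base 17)1168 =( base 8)12300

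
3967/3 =1322+1/3 = 1322.33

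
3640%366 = 346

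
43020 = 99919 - 56899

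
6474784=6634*976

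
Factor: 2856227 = 11^1* 259657^1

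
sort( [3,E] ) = [ E, 3] 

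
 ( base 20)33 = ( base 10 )63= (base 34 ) 1T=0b111111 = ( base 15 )43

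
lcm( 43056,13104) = 301392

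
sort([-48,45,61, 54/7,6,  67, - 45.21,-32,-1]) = [-48, - 45.21,-32, - 1, 6, 54/7, 45,61,67]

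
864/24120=12/335 = 0.04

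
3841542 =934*4113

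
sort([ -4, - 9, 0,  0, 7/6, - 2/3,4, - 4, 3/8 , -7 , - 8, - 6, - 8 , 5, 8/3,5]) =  [ - 9,  -  8, - 8,  -  7,-6,-4, - 4,  -  2/3,0,  0,3/8, 7/6, 8/3, 4 , 5, 5] 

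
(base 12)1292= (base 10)2126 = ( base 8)4116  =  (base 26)33k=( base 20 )566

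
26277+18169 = 44446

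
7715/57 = 135+20/57 = 135.35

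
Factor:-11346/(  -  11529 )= 2^1 * 3^( - 2)*7^( - 1 )*31^1 = 62/63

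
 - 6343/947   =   - 7+286/947 = - 6.70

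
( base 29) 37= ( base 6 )234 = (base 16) 5e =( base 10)94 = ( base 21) 4A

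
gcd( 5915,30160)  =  65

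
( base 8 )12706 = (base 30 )65o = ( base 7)22152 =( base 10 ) 5574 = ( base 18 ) H3C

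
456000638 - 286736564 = 169264074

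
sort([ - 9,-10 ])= [  -  10,  -  9]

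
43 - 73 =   -  30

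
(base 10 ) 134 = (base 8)206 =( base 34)3w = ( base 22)62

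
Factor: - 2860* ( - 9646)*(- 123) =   -  2^3 * 3^1*5^1 * 7^1*11^1*13^2*41^1*53^1 =- 3393269880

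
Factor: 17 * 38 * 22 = 2^2*11^1*17^1 * 19^1 = 14212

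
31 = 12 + 19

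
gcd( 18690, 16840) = 10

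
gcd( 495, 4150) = 5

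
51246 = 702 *73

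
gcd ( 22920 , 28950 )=30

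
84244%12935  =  6634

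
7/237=7/237 =0.03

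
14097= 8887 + 5210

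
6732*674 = 4537368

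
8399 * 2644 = 22206956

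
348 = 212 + 136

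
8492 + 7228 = 15720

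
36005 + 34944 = 70949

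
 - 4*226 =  - 904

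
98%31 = 5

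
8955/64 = 8955/64 =139.92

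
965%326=313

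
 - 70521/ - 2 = 35260 + 1/2 = 35260.50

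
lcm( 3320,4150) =16600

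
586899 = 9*65211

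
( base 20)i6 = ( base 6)1410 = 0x16e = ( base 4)11232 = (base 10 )366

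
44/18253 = 44/18253 = 0.00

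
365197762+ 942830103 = 1308027865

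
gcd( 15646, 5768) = 2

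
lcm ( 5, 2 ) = 10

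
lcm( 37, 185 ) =185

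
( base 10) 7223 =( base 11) 5477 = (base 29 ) 8h2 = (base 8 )16067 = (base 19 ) 1103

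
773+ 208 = 981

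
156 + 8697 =8853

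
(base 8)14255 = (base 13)2b4c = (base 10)6317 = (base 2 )1100010101101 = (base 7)24263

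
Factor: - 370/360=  -37/36 =-2^( - 2)*3^( - 2) * 37^1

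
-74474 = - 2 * 37237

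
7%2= 1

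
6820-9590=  - 2770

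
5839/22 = 5839/22 = 265.41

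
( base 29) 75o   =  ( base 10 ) 6056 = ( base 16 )17A8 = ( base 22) cb6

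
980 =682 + 298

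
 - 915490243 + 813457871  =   - 102032372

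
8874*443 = 3931182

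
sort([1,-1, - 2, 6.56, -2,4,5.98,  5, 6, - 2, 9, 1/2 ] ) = [ - 2, - 2, - 2, - 1,1/2,1,4,5,5.98, 6,6.56,9 ]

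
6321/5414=1+907/5414 = 1.17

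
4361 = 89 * 49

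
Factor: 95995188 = 2^2*3^2* 67^1* 39799^1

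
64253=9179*7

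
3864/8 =483 = 483.00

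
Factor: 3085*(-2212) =-2^2*5^1*7^1* 79^1*617^1 = -  6824020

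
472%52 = 4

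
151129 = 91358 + 59771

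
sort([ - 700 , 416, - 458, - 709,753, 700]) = [-709, - 700,-458, 416,  700,753] 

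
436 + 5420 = 5856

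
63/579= 21/193 =0.11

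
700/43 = 16 + 12/43  =  16.28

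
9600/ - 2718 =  - 1600/453 = - 3.53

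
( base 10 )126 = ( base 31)42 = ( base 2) 1111110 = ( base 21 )60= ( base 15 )86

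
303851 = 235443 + 68408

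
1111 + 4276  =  5387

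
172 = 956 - 784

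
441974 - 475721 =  - 33747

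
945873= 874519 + 71354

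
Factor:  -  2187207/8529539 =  - 3^2*11^1*73^(  -  1 )*331^( - 1 )*353^ ( - 1 )*22093^1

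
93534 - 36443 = 57091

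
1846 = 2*923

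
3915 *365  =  1428975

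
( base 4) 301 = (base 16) 31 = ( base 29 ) 1K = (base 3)1211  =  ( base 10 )49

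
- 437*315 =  - 137655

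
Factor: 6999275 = 5^2*149^1*1879^1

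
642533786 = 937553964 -295020178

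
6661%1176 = 781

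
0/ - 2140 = 0/1 = -0.00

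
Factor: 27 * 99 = 3^5 * 11^1 = 2673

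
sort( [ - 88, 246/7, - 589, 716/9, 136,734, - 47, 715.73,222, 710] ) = [-589,-88,-47,246/7, 716/9, 136, 222, 710,715.73,734 ]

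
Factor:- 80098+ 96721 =16623= 3^2 * 1847^1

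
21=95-74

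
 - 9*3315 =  - 29835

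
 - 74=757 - 831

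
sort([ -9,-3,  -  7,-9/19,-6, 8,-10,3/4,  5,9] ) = [-10, - 9,-7,- 6 , - 3,-9/19, 3/4, 5,8,9 ]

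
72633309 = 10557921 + 62075388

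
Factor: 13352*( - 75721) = -2^3*1669^1*75721^1 = - 1011026792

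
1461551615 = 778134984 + 683416631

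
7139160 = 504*14165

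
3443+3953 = 7396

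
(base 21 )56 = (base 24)4f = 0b1101111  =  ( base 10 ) 111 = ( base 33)3C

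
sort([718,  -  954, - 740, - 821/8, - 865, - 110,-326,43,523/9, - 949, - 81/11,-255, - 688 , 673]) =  [ -954, - 949, - 865,-740 ,-688, - 326 , - 255, - 110,  -  821/8, - 81/11, 43,523/9, 673, 718 ]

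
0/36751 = 0 = 0.00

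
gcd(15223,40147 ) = 1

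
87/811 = 87/811 = 0.11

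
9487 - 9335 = 152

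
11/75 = 11/75   =  0.15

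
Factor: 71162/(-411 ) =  - 2^1*3^( - 1) * 7^1*13^1*17^1*23^1*137^(  -  1) 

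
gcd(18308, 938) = 2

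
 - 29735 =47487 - 77222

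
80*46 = 3680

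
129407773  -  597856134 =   -  468448361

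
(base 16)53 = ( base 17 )4F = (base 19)47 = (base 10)83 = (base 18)4B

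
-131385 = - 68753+-62632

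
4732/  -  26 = -182/1=-182.00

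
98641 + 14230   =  112871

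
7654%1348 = 914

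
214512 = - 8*( - 26814)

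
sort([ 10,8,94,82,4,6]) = [4, 6 , 8,10 , 82,94] 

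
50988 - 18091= 32897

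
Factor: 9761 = 43^1*227^1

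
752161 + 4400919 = 5153080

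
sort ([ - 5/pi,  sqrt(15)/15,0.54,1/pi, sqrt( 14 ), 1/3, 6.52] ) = [-5/pi, sqrt( 15 )/15,  1/pi, 1/3, 0.54, sqrt( 14 ), 6.52] 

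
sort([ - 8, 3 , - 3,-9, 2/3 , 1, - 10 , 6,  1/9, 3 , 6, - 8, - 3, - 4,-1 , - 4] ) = [-10, - 9 , -8, - 8,-4, - 4, - 3, - 3, - 1,1/9,2/3,  1, 3,3 , 6 , 6]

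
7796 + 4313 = 12109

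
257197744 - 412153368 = - 154955624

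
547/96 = 547/96 =5.70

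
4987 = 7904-2917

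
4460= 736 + 3724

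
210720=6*35120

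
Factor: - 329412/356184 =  - 283/306 = - 2^ ( - 1)*3^( - 2 ) *17^(-1)*283^1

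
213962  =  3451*62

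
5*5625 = 28125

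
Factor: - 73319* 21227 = -157^1*467^1*21227^1  =  - 1556342413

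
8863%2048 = 671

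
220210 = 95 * 2318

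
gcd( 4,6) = 2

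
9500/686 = 4750/343 = 13.85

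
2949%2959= 2949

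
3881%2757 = 1124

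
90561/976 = 90561/976 = 92.79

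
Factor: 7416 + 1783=9199^1  =  9199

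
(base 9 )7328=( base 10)5372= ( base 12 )3138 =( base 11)4044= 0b1010011111100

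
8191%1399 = 1196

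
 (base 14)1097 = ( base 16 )B3D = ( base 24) 4nl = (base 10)2877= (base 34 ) 2GL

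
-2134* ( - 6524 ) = 13922216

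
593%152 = 137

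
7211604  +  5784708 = 12996312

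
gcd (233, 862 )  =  1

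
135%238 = 135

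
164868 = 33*4996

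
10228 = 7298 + 2930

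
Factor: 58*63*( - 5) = -2^1 *3^2 * 5^1*7^1*29^1=-18270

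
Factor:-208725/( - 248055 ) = 5^1*11^2*719^( - 1)= 605/719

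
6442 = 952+5490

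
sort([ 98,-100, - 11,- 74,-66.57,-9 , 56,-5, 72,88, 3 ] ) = [ - 100, - 74, - 66.57, - 11, - 9,  -  5, 3,56,72,88, 98] 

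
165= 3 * 55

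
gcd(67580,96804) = 4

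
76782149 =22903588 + 53878561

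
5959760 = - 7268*( - 820) 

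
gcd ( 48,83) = 1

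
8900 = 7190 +1710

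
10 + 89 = 99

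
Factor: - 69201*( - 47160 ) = 2^3 * 3^5*5^1*11^1 * 131^1*233^1  =  3263519160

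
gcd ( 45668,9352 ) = 28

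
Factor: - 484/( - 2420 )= 5^( - 1) = 1/5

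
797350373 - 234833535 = 562516838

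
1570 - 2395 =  - 825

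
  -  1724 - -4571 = 2847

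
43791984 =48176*909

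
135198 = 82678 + 52520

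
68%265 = 68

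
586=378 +208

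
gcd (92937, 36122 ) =1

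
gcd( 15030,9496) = 2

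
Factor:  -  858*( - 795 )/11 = 62010 = 2^1*3^2 * 5^1*13^1*53^1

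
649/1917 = 649/1917 = 0.34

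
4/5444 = 1/1361 = 0.00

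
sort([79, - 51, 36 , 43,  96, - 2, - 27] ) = [ - 51, - 27, - 2,36,43, 79, 96 ] 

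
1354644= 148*9153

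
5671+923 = 6594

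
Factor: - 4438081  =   - 617^1*7193^1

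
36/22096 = 9/5524 = 0.00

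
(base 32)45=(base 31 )49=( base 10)133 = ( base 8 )205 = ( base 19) 70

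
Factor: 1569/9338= 2^ ( - 1 )*3^1*7^( - 1)*23^(  -  1 )*29^( - 1)*523^1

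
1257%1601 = 1257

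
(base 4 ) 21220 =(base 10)616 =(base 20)1ag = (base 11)510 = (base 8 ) 1150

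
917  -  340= 577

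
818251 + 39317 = 857568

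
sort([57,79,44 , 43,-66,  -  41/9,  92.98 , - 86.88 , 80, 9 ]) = [ - 86.88,- 66, - 41/9,  9, 43,  44 , 57 , 79, 80 , 92.98]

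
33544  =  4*8386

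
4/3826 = 2/1913 = 0.00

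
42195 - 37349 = 4846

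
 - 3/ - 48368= 3/48368 = 0.00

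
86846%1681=1115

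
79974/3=26658  =  26658.00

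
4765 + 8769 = 13534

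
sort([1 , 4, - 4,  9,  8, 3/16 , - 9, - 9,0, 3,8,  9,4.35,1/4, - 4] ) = [  -  9 , - 9, - 4, - 4,  0, 3/16,1/4,1, 3, 4, 4.35, 8,8,  9,9] 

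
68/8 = 8+1/2 = 8.50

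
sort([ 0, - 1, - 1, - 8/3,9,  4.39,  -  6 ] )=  [ - 6, - 8/3, - 1 , - 1, 0, 4.39, 9 ] 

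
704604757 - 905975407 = - 201370650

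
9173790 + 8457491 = 17631281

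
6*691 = 4146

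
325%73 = 33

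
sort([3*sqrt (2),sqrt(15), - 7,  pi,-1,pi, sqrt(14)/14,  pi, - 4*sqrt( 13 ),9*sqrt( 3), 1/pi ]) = [ - 4*sqrt(13 ),  -  7 , - 1,sqrt (14)/14 , 1/pi, pi,pi, pi, sqrt(15), 3*sqrt( 2 ),9 * sqrt( 3 )] 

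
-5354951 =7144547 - 12499498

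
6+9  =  15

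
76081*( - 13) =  - 989053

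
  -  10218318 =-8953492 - 1264826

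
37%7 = 2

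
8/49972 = 2/12493= 0.00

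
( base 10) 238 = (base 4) 3232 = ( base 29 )86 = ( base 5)1423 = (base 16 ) ee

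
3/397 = 3/397  =  0.01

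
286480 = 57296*5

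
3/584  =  3/584 = 0.01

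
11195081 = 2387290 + 8807791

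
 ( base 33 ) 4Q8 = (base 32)536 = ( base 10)5222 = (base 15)1832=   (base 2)1010001100110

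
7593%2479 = 156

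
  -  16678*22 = - 366916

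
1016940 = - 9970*(  -  102)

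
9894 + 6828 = 16722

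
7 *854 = 5978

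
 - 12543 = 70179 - 82722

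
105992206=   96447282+9544924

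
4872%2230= 412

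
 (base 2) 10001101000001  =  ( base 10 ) 9025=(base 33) 89g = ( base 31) 9c4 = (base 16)2341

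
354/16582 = 177/8291 = 0.02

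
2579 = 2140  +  439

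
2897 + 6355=9252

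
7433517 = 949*7833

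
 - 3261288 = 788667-4049955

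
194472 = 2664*73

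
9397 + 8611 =18008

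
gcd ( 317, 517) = 1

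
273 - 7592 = -7319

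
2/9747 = 2/9747 = 0.00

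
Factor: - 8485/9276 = - 2^(  -  2 )*3^( - 1 )*5^1 * 773^ ( - 1)*1697^1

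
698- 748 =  - 50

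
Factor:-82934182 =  - 2^1*23^1*229^1*7873^1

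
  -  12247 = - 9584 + -2663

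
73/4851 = 73/4851 = 0.02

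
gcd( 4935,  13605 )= 15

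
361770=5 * 72354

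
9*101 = 909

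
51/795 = 17/265 = 0.06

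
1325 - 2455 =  - 1130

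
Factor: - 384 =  - 2^7*3^1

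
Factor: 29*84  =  2436 = 2^2*3^1*7^1*29^1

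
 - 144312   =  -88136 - 56176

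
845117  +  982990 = 1828107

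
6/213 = 2/71 = 0.03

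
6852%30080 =6852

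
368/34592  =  1/94 =0.01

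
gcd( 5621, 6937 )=7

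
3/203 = 3/203 = 0.01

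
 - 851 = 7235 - 8086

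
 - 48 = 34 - 82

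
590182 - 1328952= - 738770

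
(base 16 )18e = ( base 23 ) h7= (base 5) 3043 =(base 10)398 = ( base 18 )142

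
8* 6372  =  50976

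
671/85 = 7+76/85 = 7.89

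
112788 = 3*37596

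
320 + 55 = 375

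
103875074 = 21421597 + 82453477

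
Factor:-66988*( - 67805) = 2^2*5^1 *71^1* 191^1 * 16747^1 = 4542121340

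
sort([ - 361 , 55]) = [ - 361, 55]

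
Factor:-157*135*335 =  - 7100325 =- 3^3*5^2*67^1*157^1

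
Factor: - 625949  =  -149^1*4201^1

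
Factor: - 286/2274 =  - 143/1137  =  - 3^(-1 )*11^1  *13^1*379^( - 1 )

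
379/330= 379/330 = 1.15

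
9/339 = 3/113  =  0.03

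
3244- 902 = 2342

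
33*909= 29997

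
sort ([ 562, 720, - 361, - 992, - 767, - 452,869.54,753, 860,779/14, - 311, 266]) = [ - 992, - 767, - 452, - 361,- 311, 779/14,266 , 562, 720, 753,860, 869.54]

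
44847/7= 44847/7 = 6406.71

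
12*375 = 4500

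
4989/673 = 7 + 278/673 =7.41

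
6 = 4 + 2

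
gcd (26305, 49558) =1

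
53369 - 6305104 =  - 6251735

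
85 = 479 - 394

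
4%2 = 0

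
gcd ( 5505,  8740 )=5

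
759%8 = 7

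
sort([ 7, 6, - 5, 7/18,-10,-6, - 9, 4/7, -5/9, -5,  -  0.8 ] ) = [ - 10,  -  9, - 6, - 5,- 5, - 0.8, - 5/9, 7/18,4/7, 6,7 ] 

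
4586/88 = 52 +5/44 = 52.11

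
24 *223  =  5352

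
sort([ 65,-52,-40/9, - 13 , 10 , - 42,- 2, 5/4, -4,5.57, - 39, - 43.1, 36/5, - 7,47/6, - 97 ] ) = [ - 97,  -  52, - 43.1, - 42 , - 39, - 13, - 7 , - 40/9 , - 4,-2,5/4, 5.57, 36/5 , 47/6 , 10, 65] 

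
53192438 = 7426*7163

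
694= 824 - 130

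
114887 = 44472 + 70415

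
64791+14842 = 79633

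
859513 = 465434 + 394079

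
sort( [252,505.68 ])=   [252, 505.68]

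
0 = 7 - 7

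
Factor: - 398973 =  - 3^1*17^1*7823^1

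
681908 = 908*751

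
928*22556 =20931968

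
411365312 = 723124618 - 311759306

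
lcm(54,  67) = 3618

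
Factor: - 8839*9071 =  - 47^1*193^1 * 8839^1 = - 80178569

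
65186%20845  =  2651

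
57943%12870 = 6463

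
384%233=151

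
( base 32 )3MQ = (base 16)eda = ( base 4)323122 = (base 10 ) 3802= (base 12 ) 224A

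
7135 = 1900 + 5235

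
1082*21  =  22722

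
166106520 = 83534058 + 82572462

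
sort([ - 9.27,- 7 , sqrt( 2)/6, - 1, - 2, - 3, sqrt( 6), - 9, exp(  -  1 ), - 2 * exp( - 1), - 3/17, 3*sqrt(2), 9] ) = [ - 9.27, - 9, - 7, - 3, - 2, - 1, - 2*exp(-1 ),-3/17,sqrt(2 )/6,exp( - 1 ), sqrt(6 ), 3* sqrt(2 ) , 9]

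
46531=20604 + 25927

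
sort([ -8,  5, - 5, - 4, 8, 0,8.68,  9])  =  [ - 8,  -  5,-4,0,5, 8, 8.68, 9]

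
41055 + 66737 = 107792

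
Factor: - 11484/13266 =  - 2^1*29^1*67^( - 1 )=- 58/67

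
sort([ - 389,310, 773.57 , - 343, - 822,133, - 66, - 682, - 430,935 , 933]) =[ -822, - 682 , - 430, - 389, - 343, - 66, 133,310 , 773.57 , 933,935]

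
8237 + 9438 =17675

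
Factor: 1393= 7^1*199^1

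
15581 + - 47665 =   -  32084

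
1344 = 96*14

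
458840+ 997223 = 1456063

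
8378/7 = 1196 + 6/7 = 1196.86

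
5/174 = 5/174 = 0.03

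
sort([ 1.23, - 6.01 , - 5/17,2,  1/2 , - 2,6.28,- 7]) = [-7, - 6.01, - 2, - 5/17,1/2, 1.23, 2,6.28]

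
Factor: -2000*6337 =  - 2^4*5^3*6337^1 = - 12674000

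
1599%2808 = 1599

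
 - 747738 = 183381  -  931119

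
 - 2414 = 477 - 2891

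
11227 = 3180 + 8047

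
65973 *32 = 2111136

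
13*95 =1235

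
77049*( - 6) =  - 462294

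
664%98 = 76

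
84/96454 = 42/48227 = 0.00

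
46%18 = 10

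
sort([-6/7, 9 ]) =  [  -  6/7,9 ] 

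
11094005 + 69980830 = 81074835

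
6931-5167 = 1764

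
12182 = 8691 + 3491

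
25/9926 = 25/9926 = 0.00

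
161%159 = 2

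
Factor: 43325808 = 2^4*3^1*353^1*2557^1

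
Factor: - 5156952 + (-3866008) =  - 2^4  *5^1*112787^1 = - 9022960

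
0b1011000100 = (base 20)1F8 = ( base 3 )222020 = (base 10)708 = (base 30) NI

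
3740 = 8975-5235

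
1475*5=7375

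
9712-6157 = 3555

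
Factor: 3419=13^1* 263^1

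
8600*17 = 146200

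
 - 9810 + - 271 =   -  10081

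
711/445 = 711/445 = 1.60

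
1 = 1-0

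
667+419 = 1086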